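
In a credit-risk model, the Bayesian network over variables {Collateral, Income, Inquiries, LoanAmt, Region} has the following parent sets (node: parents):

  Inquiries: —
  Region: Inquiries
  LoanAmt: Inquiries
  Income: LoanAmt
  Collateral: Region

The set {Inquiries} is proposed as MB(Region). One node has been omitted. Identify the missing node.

Collateral

The Markov blanket of a node is its parents, its children, and the other parents of its children.
Pa(Region) = {Inquiries}.
Region has child Collateral.
Other parents of Region's children:
  Collateral: —
MB(Region) = {Collateral, Inquiries}.
Comparing with the claimed set, Collateral is missing.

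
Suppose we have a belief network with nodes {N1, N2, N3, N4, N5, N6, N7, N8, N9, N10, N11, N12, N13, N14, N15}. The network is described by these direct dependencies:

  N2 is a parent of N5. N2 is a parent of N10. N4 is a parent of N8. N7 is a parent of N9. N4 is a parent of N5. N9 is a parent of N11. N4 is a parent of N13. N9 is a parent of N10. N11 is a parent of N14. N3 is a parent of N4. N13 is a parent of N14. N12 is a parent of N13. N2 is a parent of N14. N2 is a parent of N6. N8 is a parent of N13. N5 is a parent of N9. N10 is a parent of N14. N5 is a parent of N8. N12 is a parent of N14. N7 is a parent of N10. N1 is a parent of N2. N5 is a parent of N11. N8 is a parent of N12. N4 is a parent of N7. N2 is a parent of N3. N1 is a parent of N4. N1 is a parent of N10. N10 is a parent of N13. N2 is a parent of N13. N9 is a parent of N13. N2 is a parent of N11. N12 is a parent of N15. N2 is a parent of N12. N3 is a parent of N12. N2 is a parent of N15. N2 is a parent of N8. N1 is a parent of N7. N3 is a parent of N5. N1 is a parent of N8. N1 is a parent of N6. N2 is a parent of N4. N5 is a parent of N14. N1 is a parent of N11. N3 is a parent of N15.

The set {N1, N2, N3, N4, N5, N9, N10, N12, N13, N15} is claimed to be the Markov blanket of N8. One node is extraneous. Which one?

N15

Pa(N8) = {N1, N2, N4, N5}.
N8 has children N12, N13.
Co-parents of N8 (other parents of its children):
  N12: N2, N3
  N13: N2, N4, N9, N10, N12
MB(N8) = {N1, N2, N3, N4, N5, N9, N10, N12, N13}.
N15 is neither a parent, child, nor co-parent of N8, so it does not belong.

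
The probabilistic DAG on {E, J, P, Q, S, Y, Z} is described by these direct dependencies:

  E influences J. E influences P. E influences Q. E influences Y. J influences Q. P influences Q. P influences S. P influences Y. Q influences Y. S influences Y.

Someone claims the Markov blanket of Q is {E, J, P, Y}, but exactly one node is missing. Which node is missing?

S

A node's Markov blanket = Pa ∪ Ch ∪ (parents of Ch other than the node itself).
Parents of Q: E, J, P.
Q's children: Y.
Parents of each child, excluding Q:
  parents(Y) \ {Q} = {E, P, S}.
MB(Q) = {E, J, P, S, Y}.
Comparing with the claimed set, S is missing.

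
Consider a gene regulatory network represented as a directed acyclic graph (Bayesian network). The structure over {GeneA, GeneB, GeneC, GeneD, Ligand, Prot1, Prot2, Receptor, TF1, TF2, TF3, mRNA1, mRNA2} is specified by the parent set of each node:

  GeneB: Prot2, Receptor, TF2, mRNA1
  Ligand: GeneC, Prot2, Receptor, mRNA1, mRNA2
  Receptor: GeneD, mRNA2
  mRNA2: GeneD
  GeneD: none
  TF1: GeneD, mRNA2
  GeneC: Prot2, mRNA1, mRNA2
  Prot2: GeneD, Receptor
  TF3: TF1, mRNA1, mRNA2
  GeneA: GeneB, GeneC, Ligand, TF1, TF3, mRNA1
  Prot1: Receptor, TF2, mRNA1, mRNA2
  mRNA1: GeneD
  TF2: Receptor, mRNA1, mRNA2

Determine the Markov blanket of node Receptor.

Recall MB(v) = parents ∪ children ∪ spouses, where spouses are the other parents of v's children.
Pa(Receptor) = {GeneD, mRNA2}.
Ch(Receptor) = {GeneB, Ligand, Prot1, Prot2, TF2}.
Co-parents of Receptor (other parents of its children):
  TF2's other parents are mRNA1, mRNA2.
  Prot2 also has parent GeneD.
  Prot1's other parents are TF2, mRNA1, mRNA2.
  parents(GeneB) \ {Receptor} = {Prot2, TF2, mRNA1}.
  Ligand also has parents GeneC, Prot2, mRNA1, mRNA2.
MB(Receptor) = {GeneB, GeneC, GeneD, Ligand, Prot1, Prot2, TF2, mRNA1, mRNA2}.

{GeneB, GeneC, GeneD, Ligand, Prot1, Prot2, TF2, mRNA1, mRNA2}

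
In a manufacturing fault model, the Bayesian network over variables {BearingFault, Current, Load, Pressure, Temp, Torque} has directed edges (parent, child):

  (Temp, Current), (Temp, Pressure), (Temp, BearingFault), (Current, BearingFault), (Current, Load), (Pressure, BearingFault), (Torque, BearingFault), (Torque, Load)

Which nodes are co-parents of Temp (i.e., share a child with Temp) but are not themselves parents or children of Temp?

Children of Temp: BearingFault, Current, Pressure.
  Current: no additional parents.
  Pressure has no other parent.
  parents(BearingFault) \ {Temp} = {Current, Pressure, Torque}.
Excluding nodes already adjacent to Temp (BearingFault, Current, Pressure), the co-parent-only contribution is {Torque}.

{Torque}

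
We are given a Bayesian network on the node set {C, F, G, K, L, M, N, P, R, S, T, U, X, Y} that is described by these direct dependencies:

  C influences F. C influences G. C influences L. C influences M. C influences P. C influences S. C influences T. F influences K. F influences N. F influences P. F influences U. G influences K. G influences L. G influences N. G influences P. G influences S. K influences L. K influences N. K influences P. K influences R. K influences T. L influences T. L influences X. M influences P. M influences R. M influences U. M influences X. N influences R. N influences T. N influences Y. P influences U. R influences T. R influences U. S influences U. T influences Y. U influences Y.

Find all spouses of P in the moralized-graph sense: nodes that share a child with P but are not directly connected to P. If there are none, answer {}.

Children of P: U.
  U's other parents are F, M, R, S.
Excluding nodes already adjacent to P (C, F, G, K, M, U), the co-parent-only contribution is {R, S}.

{R, S}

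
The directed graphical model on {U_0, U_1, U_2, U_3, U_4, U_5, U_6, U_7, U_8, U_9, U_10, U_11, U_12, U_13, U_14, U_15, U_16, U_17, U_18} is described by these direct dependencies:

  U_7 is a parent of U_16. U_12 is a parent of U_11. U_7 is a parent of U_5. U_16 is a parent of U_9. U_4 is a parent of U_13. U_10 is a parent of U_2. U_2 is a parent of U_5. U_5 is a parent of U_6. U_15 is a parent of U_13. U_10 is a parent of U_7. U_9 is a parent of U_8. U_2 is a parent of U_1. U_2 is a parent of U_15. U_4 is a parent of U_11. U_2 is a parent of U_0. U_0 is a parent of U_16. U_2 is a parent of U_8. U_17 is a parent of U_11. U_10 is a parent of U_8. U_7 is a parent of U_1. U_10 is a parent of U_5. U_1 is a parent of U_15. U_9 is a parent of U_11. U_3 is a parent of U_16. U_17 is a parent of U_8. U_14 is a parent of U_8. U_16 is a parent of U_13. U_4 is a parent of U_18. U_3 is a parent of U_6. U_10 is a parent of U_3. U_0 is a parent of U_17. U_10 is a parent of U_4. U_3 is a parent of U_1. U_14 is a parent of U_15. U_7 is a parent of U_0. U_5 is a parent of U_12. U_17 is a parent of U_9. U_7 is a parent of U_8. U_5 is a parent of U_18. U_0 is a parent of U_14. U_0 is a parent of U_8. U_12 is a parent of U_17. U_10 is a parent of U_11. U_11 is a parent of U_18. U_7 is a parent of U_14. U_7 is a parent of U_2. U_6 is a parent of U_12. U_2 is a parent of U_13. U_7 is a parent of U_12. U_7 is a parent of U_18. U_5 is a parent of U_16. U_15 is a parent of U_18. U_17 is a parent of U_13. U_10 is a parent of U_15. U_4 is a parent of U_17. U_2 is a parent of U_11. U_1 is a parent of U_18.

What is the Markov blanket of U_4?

The Markov blanket of a node is its parents, its children, and the other parents of its children.
Pa(U_4) = {U_10}.
Children of U_4: U_11, U_13, U_17, U_18.
Co-parents of U_4 (other parents of its children):
  U_17 also has parents U_0, U_12.
  U_13 also has parents U_2, U_15, U_16, U_17.
  U_11 also has parents U_2, U_9, U_10, U_12, U_17.
  U_18's other parents are U_1, U_5, U_7, U_11, U_15.
Union: {U_10} ∪ {U_11, U_13, U_17, U_18} ∪ {U_0, U_1, U_2, U_5, U_7, U_9, U_10, U_11, U_12, U_15, U_16, U_17} = {U_0, U_1, U_2, U_5, U_7, U_9, U_10, U_11, U_12, U_13, U_15, U_16, U_17, U_18}.

{U_0, U_1, U_2, U_5, U_7, U_9, U_10, U_11, U_12, U_13, U_15, U_16, U_17, U_18}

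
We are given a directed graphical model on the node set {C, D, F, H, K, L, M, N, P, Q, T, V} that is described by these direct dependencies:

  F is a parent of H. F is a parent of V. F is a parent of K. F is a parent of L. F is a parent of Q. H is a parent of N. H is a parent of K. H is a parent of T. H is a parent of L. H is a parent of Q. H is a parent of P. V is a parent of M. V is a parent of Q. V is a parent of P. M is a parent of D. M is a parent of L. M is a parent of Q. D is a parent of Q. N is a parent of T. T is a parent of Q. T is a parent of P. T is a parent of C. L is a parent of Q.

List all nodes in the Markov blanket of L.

{D, F, H, M, Q, T, V}

A node's Markov blanket = Pa ∪ Ch ∪ (parents of Ch other than the node itself).
L has child Q.
Pa(L) = {F, H, M}.
Parents of each child, excluding L:
  Q also has parents D, F, H, M, T, V.
MB(L) = {D, F, H, M, Q, T, V}.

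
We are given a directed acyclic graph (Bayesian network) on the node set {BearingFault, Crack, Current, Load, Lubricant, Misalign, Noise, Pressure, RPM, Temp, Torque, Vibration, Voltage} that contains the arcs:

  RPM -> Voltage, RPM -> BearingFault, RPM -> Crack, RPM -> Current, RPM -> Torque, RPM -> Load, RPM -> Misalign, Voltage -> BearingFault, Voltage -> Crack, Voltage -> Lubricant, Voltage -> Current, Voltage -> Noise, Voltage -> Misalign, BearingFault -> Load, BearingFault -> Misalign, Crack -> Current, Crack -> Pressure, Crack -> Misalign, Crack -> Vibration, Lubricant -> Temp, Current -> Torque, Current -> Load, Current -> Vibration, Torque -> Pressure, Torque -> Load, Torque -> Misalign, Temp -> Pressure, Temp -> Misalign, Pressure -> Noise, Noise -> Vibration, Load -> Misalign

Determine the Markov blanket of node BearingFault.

BearingFault has parents RPM, Voltage.
Ch(BearingFault) = {Load, Misalign}.
Parents of each child, excluding BearingFault:
  Load: Current, RPM, Torque
  Misalign: Crack, Load, RPM, Temp, Torque, Voltage
Taking the union gives {Crack, Current, Load, Misalign, RPM, Temp, Torque, Voltage}.

{Crack, Current, Load, Misalign, RPM, Temp, Torque, Voltage}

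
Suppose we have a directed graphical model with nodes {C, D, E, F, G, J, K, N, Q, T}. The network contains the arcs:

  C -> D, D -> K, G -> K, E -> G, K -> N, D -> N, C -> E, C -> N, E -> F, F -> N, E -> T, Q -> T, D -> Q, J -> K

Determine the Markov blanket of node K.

Parents of K: D, G, J.
K's children: N.
Parents of each child, excluding K:
  N's other parents are C, D, F.
So the Markov blanket of K is {C, D, F, G, J, N}.

{C, D, F, G, J, N}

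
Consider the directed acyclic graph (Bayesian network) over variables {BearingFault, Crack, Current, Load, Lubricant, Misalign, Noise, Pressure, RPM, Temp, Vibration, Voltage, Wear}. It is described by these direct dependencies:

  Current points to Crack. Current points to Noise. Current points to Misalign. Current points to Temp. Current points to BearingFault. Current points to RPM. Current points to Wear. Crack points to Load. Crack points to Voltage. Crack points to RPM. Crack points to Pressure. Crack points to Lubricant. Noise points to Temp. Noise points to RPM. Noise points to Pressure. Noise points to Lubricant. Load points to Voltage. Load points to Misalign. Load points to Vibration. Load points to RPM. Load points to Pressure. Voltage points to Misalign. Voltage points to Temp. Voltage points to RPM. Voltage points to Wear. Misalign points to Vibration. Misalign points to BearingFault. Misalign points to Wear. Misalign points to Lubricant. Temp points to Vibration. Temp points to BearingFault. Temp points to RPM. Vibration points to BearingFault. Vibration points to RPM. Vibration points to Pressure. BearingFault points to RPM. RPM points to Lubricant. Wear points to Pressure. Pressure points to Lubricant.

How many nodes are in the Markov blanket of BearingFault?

A node's Markov blanket = Pa ∪ Ch ∪ (parents of Ch other than the node itself).
BearingFault's parents: Current, Misalign, Temp, Vibration.
BearingFault has child RPM.
Other parents of BearingFault's children:
  RPM also has parents Crack, Current, Load, Noise, Temp, Vibration, Voltage.
MB(BearingFault) = {Crack, Current, Load, Misalign, Noise, RPM, Temp, Vibration, Voltage}, which has 9 nodes.

9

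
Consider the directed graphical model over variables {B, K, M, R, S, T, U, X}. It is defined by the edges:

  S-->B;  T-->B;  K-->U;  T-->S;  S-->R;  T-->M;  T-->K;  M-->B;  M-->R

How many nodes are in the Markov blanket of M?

4

M's parents: T.
Ch(M) = {B, R}.
Parents of each child, excluding M:
  R: S
  B: S, T
MB(M) = {B, R, S, T}, which has 4 nodes.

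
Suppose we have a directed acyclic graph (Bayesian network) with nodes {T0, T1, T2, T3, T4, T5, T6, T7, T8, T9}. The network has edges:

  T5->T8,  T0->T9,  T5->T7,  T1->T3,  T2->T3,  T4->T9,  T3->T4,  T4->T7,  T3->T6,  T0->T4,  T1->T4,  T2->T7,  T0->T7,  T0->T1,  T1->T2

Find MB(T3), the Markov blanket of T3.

The Markov blanket of a node is its parents, its children, and the other parents of its children.
T3's children: T4, T6.
T3's parents: T1, T2.
For each child, the remaining parents (spouses of T3):
  T4: T0, T1
  T6: —
MB(T3) = {T0, T1, T2, T4, T6}.

{T0, T1, T2, T4, T6}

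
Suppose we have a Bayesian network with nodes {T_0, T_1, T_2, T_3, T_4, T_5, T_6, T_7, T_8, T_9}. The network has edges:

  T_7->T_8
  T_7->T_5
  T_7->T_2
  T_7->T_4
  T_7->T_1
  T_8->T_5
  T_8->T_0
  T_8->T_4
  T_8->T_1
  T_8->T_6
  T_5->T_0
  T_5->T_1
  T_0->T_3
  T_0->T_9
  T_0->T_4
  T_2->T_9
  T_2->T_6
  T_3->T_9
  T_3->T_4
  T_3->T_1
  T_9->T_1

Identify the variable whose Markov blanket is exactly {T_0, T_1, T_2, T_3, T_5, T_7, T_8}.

The target node must have every member of {T_0, T_1, T_2, T_3, T_5, T_7, T_8} as a parent, child, or co-parent, and no others.
Parents of T_9: T_0, T_2, T_3; children: T_1; co-parents: T_3, T_5, T_7, T_8.
These exactly cover the given set, so the node is T_9.

T_9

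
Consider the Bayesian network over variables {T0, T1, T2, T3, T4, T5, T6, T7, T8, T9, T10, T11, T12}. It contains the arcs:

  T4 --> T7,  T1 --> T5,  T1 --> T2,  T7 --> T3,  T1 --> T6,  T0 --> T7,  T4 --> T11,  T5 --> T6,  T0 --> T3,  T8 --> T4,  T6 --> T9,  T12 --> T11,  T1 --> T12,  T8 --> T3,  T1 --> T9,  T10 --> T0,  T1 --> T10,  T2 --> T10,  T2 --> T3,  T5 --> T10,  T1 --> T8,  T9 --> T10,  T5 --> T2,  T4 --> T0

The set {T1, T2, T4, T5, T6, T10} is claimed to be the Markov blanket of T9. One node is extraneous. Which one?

T4

The Markov blanket of a node is its parents, its children, and the other parents of its children.
Ch(T9) = {T10}.
Pa(T9) = {T1, T6}.
For each child, the remaining parents (spouses of T9):
  parents(T10) \ {T9} = {T1, T2, T5}.
MB(T9) = {T1, T2, T5, T6, T10}.
T4 is neither a parent, child, nor co-parent of T9, so it does not belong.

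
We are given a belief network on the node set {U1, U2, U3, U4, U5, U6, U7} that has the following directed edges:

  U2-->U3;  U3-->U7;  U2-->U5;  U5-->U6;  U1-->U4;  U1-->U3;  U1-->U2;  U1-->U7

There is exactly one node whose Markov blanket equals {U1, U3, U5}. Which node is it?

U2

The target node must have every member of {U1, U3, U5} as a parent, child, or co-parent, and no others.
Parents of U2: U1; children: U3, U5; co-parents: U1.
These exactly cover the given set, so the node is U2.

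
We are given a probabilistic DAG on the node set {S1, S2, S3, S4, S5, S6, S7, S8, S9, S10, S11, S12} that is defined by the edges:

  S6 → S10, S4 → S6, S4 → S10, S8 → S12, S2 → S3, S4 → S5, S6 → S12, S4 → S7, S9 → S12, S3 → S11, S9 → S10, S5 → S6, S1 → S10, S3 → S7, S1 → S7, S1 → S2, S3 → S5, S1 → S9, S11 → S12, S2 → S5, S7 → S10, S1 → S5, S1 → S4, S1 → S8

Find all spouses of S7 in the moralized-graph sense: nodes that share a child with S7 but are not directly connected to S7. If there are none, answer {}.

Children of S7: S10.
  S10 also has parents S1, S4, S6, S9.
Excluding nodes already adjacent to S7 (S1, S3, S4, S10), the co-parent-only contribution is {S6, S9}.

{S6, S9}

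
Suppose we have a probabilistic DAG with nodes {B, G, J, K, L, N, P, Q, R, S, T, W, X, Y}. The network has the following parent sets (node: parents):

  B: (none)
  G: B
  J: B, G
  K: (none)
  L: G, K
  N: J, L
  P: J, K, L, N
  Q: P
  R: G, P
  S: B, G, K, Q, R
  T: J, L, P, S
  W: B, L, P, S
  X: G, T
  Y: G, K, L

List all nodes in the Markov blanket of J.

Ch(J) = {N, P, T}.
J has parents B, G.
For each child, the remaining parents (spouses of J):
  N's other parent is L.
  P also has parents K, L, N.
  T also has parents L, P, S.
Union: {B, G} ∪ {N, P, T} ∪ {K, L, N, P, S} = {B, G, K, L, N, P, S, T}.

{B, G, K, L, N, P, S, T}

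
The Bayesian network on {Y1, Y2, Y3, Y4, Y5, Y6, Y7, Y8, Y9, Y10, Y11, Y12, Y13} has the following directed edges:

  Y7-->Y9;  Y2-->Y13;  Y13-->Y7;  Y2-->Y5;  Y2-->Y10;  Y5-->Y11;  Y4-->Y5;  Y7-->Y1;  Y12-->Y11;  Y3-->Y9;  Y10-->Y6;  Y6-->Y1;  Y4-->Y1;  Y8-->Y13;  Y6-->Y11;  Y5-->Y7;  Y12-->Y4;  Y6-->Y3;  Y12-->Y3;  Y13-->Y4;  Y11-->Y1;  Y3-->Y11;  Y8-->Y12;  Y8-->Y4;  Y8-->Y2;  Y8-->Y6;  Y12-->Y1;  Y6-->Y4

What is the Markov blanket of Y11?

A node's Markov blanket = Pa ∪ Ch ∪ (parents of Ch other than the node itself).
Parents of Y11: Y3, Y5, Y6, Y12.
Ch(Y11) = {Y1}.
Parents of each child, excluding Y11:
  Y1 also has parents Y4, Y6, Y7, Y12.
Union: {Y3, Y5, Y6, Y12} ∪ {Y1} ∪ {Y4, Y6, Y7, Y12} = {Y1, Y3, Y4, Y5, Y6, Y7, Y12}.

{Y1, Y3, Y4, Y5, Y6, Y7, Y12}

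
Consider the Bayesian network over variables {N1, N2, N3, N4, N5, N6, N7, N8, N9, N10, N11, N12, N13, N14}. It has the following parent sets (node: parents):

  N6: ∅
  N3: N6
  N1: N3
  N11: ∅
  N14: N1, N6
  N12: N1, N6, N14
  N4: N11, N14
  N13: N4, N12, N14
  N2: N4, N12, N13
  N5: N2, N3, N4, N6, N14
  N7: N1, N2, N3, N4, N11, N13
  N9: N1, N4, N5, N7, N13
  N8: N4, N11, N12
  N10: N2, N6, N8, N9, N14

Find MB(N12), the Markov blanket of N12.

{N1, N2, N4, N6, N8, N11, N13, N14}

Parents of N12: N1, N6, N14.
N12's children: N2, N8, N13.
Other parents of N12's children:
  N13: N4, N14
  N2: N4, N13
  N8: N4, N11
So the Markov blanket of N12 is {N1, N2, N4, N6, N8, N11, N13, N14}.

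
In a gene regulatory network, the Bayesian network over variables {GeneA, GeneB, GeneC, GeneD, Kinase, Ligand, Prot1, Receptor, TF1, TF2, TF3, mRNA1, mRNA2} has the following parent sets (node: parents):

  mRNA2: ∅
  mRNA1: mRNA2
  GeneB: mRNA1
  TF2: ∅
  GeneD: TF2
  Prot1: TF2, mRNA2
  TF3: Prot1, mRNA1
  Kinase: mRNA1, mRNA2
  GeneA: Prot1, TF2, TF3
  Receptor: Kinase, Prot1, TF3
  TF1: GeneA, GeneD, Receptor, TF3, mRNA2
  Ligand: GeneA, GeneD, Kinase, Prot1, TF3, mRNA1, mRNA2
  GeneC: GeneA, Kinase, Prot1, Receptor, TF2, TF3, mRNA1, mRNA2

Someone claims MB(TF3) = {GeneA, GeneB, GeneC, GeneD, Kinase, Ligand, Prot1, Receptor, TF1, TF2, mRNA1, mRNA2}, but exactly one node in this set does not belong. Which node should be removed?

GeneB

TF3's parents: Prot1, mRNA1.
TF3 has children GeneA, GeneC, Ligand, Receptor, TF1.
For each child, the remaining parents (spouses of TF3):
  GeneA's other parents are Prot1, TF2.
  parents(Receptor) \ {TF3} = {Kinase, Prot1}.
  parents(TF1) \ {TF3} = {GeneA, GeneD, Receptor, mRNA2}.
  Ligand also has parents GeneA, GeneD, Kinase, Prot1, mRNA1, mRNA2.
  GeneC also has parents GeneA, Kinase, Prot1, Receptor, TF2, mRNA1, mRNA2.
MB(TF3) = {GeneA, GeneC, GeneD, Kinase, Ligand, Prot1, Receptor, TF1, TF2, mRNA1, mRNA2}.
GeneB is neither a parent, child, nor co-parent of TF3, so it does not belong.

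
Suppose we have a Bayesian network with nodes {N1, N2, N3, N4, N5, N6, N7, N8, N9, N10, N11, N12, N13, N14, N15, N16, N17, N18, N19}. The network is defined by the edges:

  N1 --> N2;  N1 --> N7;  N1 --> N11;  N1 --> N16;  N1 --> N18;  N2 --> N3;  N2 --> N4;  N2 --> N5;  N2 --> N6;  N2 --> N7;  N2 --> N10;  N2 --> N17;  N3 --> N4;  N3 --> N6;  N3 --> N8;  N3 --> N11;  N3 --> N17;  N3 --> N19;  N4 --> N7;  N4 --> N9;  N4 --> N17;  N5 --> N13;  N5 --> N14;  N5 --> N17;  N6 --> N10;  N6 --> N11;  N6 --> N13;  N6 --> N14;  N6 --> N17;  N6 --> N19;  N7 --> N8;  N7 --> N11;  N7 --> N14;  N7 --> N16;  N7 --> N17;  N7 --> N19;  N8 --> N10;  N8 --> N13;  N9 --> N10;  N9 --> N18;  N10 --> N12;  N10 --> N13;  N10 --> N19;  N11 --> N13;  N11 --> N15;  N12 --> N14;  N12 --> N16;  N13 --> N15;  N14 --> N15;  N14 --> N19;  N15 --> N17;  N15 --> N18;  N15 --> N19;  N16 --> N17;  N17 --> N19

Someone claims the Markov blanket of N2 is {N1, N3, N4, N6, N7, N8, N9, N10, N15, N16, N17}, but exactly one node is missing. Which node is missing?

Ch(N2) = {N3, N4, N5, N6, N7, N10, N17}.
N2 has parent N1.
Other parents of N2's children:
  N3: —
  N4: N3
  N5: —
  N6: N3
  N7: N1, N4
  N10: N6, N8, N9
  N17: N3, N4, N5, N6, N7, N15, N16
MB(N2) = {N1, N3, N4, N5, N6, N7, N8, N9, N10, N15, N16, N17}.
Comparing with the claimed set, N5 is missing.

N5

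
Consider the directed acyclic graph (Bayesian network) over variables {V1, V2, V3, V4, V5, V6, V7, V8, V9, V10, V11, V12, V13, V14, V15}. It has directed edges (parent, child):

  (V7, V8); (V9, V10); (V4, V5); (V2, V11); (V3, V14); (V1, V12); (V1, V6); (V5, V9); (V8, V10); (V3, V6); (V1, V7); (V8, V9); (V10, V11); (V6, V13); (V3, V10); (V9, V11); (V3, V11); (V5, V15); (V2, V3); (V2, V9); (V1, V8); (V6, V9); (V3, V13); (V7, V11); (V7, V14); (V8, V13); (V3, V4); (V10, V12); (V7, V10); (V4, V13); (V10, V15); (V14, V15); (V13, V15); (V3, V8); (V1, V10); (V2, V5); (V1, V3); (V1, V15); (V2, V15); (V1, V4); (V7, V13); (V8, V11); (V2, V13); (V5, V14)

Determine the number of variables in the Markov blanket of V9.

9

V9 has children V10, V11.
Parents of V9: V2, V5, V6, V8.
Parents of each child, excluding V9:
  V10's other parents are V1, V3, V7, V8.
  V11's other parents are V2, V3, V7, V8, V10.
MB(V9) = {V1, V2, V3, V5, V6, V7, V8, V10, V11}, which has 9 nodes.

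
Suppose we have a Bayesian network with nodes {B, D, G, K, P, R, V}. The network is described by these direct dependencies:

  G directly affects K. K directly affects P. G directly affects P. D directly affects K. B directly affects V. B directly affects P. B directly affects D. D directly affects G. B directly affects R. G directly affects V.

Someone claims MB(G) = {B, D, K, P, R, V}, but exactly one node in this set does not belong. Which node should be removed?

R

Ch(G) = {K, P, V}.
Parents of G: D.
Other parents of G's children:
  K: D
  P: B, K
  V: B
MB(G) = {B, D, K, P, V}.
R is neither a parent, child, nor co-parent of G, so it does not belong.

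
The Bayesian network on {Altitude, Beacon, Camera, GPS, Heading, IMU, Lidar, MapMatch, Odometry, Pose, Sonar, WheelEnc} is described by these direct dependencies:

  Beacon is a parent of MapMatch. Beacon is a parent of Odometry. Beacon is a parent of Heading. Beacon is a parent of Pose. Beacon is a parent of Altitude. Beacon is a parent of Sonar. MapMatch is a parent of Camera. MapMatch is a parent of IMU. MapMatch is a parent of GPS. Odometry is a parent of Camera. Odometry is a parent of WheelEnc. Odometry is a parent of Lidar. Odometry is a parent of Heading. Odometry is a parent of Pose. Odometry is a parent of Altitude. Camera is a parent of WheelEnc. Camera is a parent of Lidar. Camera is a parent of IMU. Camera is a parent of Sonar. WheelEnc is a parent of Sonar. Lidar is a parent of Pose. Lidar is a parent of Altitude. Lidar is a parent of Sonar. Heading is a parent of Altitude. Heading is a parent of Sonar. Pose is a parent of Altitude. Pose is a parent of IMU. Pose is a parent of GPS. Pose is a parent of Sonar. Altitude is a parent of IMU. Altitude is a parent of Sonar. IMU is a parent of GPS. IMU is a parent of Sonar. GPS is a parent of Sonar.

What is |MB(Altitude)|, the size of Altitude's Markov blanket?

By definition, MB(Altitude) is built from Altitude's parents, Altitude's children, and the co-parents of Altitude.
Altitude's parents: Beacon, Heading, Lidar, Odometry, Pose.
Children of Altitude: IMU, Sonar.
Parents of each child, excluding Altitude:
  IMU: Camera, MapMatch, Pose
  Sonar: Beacon, Camera, GPS, Heading, IMU, Lidar, Pose, WheelEnc
MB(Altitude) = {Beacon, Camera, GPS, Heading, IMU, Lidar, MapMatch, Odometry, Pose, Sonar, WheelEnc}, which has 11 nodes.

11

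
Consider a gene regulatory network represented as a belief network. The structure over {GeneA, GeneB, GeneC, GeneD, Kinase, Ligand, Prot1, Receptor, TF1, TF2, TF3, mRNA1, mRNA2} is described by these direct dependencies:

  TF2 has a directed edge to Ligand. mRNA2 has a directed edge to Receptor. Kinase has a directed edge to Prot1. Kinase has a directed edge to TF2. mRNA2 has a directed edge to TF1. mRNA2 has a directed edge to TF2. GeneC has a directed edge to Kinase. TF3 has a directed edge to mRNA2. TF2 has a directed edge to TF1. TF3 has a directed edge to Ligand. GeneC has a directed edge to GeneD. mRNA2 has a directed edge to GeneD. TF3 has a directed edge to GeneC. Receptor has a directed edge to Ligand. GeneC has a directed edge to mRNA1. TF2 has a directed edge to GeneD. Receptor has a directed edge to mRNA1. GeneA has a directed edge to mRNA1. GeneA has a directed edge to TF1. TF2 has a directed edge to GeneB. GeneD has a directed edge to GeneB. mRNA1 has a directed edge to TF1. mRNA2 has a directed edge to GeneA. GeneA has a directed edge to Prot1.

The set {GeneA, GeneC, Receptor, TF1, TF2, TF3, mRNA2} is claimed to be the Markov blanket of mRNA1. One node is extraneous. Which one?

Pa(mRNA1) = {GeneA, GeneC, Receptor}.
mRNA1's children: TF1.
Other parents of mRNA1's children:
  TF1: GeneA, TF2, mRNA2
MB(mRNA1) = {GeneA, GeneC, Receptor, TF1, TF2, mRNA2}.
TF3 is neither a parent, child, nor co-parent of mRNA1, so it does not belong.

TF3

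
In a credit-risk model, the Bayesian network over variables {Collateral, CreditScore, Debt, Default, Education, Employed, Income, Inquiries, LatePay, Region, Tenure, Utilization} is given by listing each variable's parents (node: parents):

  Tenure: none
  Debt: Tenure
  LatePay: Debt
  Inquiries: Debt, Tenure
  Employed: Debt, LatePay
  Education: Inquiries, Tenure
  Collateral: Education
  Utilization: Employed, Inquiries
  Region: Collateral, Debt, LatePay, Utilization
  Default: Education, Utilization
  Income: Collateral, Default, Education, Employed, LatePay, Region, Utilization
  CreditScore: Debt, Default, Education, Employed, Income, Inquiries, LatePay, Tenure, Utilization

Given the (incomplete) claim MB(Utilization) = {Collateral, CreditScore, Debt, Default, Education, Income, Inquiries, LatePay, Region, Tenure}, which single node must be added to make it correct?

Pa(Utilization) = {Employed, Inquiries}.
Children of Utilization: CreditScore, Default, Income, Region.
Other parents of Utilization's children:
  Region: Collateral, Debt, LatePay
  Default: Education
  Income: Collateral, Default, Education, Employed, LatePay, Region
  CreditScore: Debt, Default, Education, Employed, Income, Inquiries, LatePay, Tenure
MB(Utilization) = {Collateral, CreditScore, Debt, Default, Education, Employed, Income, Inquiries, LatePay, Region, Tenure}.
Comparing with the claimed set, Employed is missing.

Employed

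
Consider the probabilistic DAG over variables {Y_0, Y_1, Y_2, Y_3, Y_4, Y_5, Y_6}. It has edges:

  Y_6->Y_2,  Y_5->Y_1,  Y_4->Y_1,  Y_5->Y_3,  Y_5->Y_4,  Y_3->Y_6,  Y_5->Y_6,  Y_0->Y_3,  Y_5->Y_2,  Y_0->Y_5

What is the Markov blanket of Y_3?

Parents of Y_3: Y_0, Y_5.
Y_3 has child Y_6.
Other parents of Y_3's children:
  Y_6 also has parent Y_5.
Taking the union gives {Y_0, Y_5, Y_6}.

{Y_0, Y_5, Y_6}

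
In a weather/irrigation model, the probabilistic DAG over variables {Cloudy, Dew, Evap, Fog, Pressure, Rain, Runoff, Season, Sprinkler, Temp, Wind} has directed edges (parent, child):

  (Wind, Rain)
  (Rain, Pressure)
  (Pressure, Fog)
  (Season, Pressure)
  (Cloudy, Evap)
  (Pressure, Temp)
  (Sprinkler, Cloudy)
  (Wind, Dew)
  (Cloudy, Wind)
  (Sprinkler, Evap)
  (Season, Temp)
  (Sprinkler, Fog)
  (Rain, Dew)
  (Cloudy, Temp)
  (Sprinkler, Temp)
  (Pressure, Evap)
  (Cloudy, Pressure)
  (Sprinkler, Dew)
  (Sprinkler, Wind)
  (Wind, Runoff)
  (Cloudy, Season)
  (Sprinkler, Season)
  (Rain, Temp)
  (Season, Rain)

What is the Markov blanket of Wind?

By definition, MB(Wind) is built from Wind's parents, Wind's children, and the co-parents of Wind.
Pa(Wind) = {Cloudy, Sprinkler}.
Wind has children Dew, Rain, Runoff.
Co-parents of Wind (other parents of its children):
  Runoff: —
  Rain: Season
  Dew: Rain, Sprinkler
Taking the union gives {Cloudy, Dew, Rain, Runoff, Season, Sprinkler}.

{Cloudy, Dew, Rain, Runoff, Season, Sprinkler}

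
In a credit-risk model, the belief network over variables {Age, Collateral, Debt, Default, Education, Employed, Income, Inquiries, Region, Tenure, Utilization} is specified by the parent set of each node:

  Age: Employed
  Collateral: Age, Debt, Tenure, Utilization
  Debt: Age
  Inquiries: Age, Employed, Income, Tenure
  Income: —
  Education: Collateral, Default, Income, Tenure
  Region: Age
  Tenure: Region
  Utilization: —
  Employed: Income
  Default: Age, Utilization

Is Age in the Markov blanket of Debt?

Yes

Age is a parent of Debt.
So Age ∈ MB(Debt).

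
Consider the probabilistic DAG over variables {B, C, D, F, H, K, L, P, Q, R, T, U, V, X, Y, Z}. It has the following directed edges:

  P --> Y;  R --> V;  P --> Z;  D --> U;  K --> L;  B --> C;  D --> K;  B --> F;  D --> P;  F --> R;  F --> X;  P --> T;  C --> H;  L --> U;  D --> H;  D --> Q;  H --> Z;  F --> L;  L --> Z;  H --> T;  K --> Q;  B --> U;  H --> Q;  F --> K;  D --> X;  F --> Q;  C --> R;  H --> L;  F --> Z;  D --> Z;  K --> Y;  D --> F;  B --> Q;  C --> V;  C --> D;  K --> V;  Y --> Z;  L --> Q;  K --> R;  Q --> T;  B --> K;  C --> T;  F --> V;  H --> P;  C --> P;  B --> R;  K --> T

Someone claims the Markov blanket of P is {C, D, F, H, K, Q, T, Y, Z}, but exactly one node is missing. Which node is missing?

L

Recall MB(v) = parents ∪ children ∪ spouses, where spouses are the other parents of v's children.
P's parents: C, D, H.
P's children: T, Y, Z.
Co-parents of P (other parents of its children):
  parents(T) \ {P} = {C, H, K, Q}.
  Y also has parent K.
  Z's other parents are D, F, H, L, Y.
MB(P) = {C, D, F, H, K, L, Q, T, Y, Z}.
Comparing with the claimed set, L is missing.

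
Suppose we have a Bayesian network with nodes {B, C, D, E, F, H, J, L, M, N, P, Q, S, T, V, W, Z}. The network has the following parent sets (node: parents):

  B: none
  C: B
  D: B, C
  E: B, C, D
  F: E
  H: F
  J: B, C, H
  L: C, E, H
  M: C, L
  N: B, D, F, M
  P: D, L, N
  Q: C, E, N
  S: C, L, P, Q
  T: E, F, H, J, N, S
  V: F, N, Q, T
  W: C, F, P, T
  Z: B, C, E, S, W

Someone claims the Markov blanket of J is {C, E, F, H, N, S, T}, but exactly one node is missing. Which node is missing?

B

By definition, MB(J) is built from J's parents, J's children, and the co-parents of J.
J has parents B, C, H.
J has child T.
Parents of each child, excluding J:
  T also has parents E, F, H, N, S.
MB(J) = {B, C, E, F, H, N, S, T}.
Comparing with the claimed set, B is missing.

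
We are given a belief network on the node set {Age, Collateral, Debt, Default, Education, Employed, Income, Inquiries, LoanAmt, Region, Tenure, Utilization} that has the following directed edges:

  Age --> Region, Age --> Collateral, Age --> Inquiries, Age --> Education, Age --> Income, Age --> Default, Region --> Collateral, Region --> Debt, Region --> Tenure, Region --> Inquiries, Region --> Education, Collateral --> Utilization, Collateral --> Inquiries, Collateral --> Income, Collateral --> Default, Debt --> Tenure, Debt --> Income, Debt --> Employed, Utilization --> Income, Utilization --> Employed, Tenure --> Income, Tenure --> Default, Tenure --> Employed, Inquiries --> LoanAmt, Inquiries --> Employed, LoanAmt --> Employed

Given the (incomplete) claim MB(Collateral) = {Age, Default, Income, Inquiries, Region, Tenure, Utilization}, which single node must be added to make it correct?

Parents of Collateral: Age, Region.
Children of Collateral: Default, Income, Inquiries, Utilization.
Parents of each child, excluding Collateral:
  Utilization: no additional parents.
  parents(Inquiries) \ {Collateral} = {Age, Region}.
  parents(Income) \ {Collateral} = {Age, Debt, Tenure, Utilization}.
  Default's other parents are Age, Tenure.
MB(Collateral) = {Age, Debt, Default, Income, Inquiries, Region, Tenure, Utilization}.
Comparing with the claimed set, Debt is missing.

Debt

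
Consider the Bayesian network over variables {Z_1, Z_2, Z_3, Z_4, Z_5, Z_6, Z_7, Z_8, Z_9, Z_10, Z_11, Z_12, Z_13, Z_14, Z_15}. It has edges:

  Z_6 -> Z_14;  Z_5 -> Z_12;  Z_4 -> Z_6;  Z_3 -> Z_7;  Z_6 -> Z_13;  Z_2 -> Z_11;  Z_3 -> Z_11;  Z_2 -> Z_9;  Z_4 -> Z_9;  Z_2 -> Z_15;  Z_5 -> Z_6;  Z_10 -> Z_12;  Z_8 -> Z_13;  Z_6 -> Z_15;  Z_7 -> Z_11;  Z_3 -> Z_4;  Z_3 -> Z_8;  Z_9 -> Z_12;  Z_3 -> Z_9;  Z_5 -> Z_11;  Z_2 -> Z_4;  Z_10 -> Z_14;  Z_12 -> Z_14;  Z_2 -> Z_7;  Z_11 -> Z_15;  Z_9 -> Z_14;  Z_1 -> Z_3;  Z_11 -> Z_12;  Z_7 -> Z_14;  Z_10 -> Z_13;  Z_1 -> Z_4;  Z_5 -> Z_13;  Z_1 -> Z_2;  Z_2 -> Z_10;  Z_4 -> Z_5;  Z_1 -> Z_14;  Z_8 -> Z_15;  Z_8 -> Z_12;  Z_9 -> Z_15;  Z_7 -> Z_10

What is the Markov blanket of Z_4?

{Z_1, Z_2, Z_3, Z_5, Z_6, Z_9}

Pa(Z_4) = {Z_1, Z_2, Z_3}.
Z_4 has children Z_5, Z_6, Z_9.
Other parents of Z_4's children:
  Z_5: no additional parents.
  Z_6's other parent is Z_5.
  parents(Z_9) \ {Z_4} = {Z_2, Z_3}.
Taking the union gives {Z_1, Z_2, Z_3, Z_5, Z_6, Z_9}.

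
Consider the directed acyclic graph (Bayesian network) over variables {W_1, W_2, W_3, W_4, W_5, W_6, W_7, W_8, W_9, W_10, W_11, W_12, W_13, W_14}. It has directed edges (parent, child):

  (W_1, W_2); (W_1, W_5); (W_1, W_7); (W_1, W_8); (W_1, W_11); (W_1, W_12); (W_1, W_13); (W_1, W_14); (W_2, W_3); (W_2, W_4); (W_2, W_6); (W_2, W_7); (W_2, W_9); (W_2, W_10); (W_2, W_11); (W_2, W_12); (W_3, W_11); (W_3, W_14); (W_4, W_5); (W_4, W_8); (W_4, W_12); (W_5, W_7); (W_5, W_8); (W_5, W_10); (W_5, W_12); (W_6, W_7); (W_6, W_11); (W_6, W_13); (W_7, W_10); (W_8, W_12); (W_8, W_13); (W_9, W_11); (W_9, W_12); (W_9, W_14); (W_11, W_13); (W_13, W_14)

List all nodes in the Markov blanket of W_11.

W_11 has parents W_1, W_2, W_3, W_6, W_9.
W_11's children: W_13.
Other parents of W_11's children:
  W_13 also has parents W_1, W_6, W_8.
So the Markov blanket of W_11 is {W_1, W_2, W_3, W_6, W_8, W_9, W_13}.

{W_1, W_2, W_3, W_6, W_8, W_9, W_13}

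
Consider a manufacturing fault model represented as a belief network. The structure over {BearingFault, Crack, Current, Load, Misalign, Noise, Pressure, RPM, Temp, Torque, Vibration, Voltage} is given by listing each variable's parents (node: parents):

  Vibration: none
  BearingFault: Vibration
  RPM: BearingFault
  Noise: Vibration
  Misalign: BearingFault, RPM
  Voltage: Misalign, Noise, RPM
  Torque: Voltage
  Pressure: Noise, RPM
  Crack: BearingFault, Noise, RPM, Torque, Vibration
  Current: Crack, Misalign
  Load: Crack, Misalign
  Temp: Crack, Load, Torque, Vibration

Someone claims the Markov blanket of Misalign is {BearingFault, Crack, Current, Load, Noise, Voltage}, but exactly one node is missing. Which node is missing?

RPM

The Markov blanket of a node is its parents, its children, and the other parents of its children.
Misalign's children: Current, Load, Voltage.
Misalign's parents: BearingFault, RPM.
Other parents of Misalign's children:
  Voltage's other parents are Noise, RPM.
  Current also has parent Crack.
  Load's other parent is Crack.
MB(Misalign) = {BearingFault, Crack, Current, Load, Noise, RPM, Voltage}.
Comparing with the claimed set, RPM is missing.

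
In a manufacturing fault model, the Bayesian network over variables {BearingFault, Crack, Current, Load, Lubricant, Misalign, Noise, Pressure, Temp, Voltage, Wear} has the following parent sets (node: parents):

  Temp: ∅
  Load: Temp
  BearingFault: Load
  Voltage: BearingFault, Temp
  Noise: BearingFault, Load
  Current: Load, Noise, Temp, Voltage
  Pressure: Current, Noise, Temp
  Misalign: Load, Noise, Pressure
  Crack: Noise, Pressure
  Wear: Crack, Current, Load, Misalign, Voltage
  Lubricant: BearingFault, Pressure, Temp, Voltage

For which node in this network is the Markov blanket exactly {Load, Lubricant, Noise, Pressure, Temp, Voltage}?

The target node must have every member of {Load, Lubricant, Noise, Pressure, Temp, Voltage} as a parent, child, or co-parent, and no others.
Parents of BearingFault: Load; children: Lubricant, Noise, Voltage; co-parents: Load, Pressure, Temp, Voltage.
These exactly cover the given set, so the node is BearingFault.

BearingFault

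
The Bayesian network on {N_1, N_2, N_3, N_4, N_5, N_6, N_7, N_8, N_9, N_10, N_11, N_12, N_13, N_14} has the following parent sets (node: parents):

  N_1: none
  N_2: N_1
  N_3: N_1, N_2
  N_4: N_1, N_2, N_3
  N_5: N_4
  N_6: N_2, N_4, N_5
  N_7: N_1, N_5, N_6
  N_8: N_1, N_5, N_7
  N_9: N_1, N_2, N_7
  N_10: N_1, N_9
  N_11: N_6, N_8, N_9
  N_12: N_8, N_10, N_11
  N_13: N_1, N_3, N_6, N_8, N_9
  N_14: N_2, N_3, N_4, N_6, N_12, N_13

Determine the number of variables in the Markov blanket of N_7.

Pa(N_7) = {N_1, N_5, N_6}.
Ch(N_7) = {N_8, N_9}.
Parents of each child, excluding N_7:
  N_8: N_1, N_5
  N_9: N_1, N_2
MB(N_7) = {N_1, N_2, N_5, N_6, N_8, N_9}, which has 6 nodes.

6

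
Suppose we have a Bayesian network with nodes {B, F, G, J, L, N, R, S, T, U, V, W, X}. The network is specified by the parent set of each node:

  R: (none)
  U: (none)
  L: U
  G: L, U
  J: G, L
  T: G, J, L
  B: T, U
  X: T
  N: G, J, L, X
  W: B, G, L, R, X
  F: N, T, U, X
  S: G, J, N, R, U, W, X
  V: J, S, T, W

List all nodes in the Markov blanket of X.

{B, F, G, J, L, N, R, S, T, U, W}

X's children: F, N, S, W.
X's parents: T.
Other parents of X's children:
  parents(N) \ {X} = {G, J, L}.
  W also has parents B, G, L, R.
  F's other parents are N, T, U.
  parents(S) \ {X} = {G, J, N, R, U, W}.
MB(X) = {B, F, G, J, L, N, R, S, T, U, W}.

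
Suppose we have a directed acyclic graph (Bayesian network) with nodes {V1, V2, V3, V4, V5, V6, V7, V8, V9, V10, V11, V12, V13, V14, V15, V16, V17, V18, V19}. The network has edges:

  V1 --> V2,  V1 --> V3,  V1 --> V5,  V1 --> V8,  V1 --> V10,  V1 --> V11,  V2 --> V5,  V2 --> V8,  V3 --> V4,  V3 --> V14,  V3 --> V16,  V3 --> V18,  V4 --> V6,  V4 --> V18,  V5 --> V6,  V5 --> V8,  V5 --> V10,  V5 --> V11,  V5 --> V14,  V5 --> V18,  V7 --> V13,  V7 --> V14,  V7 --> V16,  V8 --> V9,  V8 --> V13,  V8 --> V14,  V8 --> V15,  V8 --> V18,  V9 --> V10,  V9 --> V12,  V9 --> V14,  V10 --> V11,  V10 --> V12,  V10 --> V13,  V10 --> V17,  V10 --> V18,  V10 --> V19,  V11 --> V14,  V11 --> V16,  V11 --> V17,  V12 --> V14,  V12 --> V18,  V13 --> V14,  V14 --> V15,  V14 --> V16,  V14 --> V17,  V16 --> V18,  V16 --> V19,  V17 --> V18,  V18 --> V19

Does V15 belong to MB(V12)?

V12's children: V14, V18.
Pa(V12) = {V9, V10}.
Co-parents of V12 (other parents of its children):
  V14's other parents are V3, V5, V7, V8, V9, V11, V13.
  parents(V18) \ {V12} = {V3, V4, V5, V8, V10, V16, V17}.
MB(V12) = {V3, V4, V5, V7, V8, V9, V10, V11, V13, V14, V16, V17, V18}; V15 is not in this set.

No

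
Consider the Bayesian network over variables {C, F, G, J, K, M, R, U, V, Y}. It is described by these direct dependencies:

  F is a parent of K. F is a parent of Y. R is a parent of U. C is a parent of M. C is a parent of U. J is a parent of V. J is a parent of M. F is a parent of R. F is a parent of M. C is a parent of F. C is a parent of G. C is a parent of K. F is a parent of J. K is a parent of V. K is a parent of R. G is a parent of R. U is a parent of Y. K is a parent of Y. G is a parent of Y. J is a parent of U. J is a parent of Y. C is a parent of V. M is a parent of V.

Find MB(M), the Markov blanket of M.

{C, F, J, K, V}

M's children: V.
Parents of M: C, F, J.
For each child, the remaining parents (spouses of M):
  V's other parents are C, J, K.
So the Markov blanket of M is {C, F, J, K, V}.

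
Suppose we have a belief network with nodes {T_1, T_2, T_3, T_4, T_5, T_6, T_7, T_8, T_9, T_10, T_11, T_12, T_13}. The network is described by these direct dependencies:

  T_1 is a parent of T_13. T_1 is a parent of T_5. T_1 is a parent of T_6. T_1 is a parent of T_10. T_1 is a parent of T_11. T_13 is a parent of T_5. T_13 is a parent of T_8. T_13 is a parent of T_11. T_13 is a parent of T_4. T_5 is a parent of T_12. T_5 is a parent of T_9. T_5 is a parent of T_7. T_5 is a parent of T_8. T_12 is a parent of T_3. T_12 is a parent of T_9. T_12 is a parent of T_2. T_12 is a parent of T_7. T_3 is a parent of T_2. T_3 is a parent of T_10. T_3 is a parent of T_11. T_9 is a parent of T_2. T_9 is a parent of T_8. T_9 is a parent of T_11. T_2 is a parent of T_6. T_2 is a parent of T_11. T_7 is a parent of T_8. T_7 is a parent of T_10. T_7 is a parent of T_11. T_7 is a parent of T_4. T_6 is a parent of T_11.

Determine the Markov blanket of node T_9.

{T_1, T_2, T_3, T_5, T_6, T_7, T_8, T_11, T_12, T_13}

Pa(T_9) = {T_5, T_12}.
Children of T_9: T_2, T_8, T_11.
Parents of each child, excluding T_9:
  T_2: T_3, T_12
  T_8: T_5, T_7, T_13
  T_11: T_1, T_2, T_3, T_6, T_7, T_13
Taking the union gives {T_1, T_2, T_3, T_5, T_6, T_7, T_8, T_11, T_12, T_13}.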